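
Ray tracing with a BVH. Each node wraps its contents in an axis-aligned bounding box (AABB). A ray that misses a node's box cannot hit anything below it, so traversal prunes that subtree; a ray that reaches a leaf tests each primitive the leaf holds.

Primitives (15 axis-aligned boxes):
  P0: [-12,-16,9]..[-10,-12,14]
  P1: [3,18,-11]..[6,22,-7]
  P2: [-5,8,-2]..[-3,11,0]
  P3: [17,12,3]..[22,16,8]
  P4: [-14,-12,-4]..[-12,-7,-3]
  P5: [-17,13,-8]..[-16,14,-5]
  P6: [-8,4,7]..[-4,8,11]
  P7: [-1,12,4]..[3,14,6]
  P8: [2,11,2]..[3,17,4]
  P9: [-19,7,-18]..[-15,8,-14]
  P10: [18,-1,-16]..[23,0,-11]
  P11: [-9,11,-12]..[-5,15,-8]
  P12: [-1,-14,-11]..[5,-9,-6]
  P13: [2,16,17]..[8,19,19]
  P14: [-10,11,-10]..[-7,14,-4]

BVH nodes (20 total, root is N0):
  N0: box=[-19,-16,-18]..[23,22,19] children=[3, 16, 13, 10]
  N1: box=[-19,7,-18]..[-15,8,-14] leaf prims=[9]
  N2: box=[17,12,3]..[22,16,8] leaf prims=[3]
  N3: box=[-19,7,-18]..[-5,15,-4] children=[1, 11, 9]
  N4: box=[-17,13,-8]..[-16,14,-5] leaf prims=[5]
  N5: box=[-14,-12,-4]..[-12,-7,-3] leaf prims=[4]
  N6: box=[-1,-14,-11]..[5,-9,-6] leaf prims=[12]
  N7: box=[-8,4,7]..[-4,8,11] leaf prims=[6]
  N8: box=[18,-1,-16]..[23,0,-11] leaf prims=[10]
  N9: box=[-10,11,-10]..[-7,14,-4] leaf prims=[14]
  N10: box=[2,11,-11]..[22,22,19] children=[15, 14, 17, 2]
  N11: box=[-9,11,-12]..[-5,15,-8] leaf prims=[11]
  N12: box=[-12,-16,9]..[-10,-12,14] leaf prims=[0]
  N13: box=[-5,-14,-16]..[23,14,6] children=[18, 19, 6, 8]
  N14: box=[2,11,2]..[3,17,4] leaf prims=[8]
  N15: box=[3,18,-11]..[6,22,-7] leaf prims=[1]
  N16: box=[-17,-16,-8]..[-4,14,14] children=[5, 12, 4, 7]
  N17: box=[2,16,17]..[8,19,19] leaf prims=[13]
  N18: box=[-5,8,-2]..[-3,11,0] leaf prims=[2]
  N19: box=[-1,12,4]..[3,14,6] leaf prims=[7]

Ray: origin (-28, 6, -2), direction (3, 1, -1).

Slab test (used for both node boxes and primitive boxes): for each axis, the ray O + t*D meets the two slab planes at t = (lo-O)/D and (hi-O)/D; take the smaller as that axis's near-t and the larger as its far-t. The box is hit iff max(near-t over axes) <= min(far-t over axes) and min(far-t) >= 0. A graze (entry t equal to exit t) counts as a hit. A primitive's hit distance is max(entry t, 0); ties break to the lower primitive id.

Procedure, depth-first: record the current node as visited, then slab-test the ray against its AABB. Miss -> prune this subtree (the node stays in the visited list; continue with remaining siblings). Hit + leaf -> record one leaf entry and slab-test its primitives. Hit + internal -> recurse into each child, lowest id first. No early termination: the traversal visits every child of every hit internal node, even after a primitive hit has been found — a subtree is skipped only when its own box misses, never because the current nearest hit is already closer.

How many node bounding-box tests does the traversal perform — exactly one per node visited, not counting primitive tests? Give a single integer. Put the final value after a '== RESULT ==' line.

Traverse from the root:
N0 x:[3,17] y:[-22,16] z:[-21,16] -> hit [3,16], descend [3, 10, 13, 16]
  N3 x:[3,23/3] y:[1,9] z:[2,16] -> hit [3,23/3], descend [1, 9, 11]
    N1 x:[3,13/3] y:[1,2] z:[12,16] -> miss, prune
    N9 x:[6,7] y:[5,8] z:[2,8] -> hit [6,7] leaf, test {P14@t=6}
    N11 x:[19/3,23/3] y:[5,9] z:[6,10] -> hit [19/3,23/3] leaf, test {P11@t=19/3}
  N10 x:[10,50/3] y:[5,16] z:[-21,9] -> miss, prune
  N13 x:[23/3,17] y:[-20,8] z:[-8,14] -> hit [23/3,8], descend [6, 8, 18, 19]
    N6 x:[9,11] y:[-20,-15] z:[4,9] -> miss, prune
    N8 x:[46/3,17] y:[-7,-6] z:[9,14] -> miss, prune
    N18 x:[23/3,25/3] y:[2,5] z:[-2,0] -> miss, prune
    N19 x:[9,31/3] y:[6,8] z:[-8,-6] -> miss, prune
  N16 x:[11/3,8] y:[-22,8] z:[-16,6] -> hit [11/3,6], descend [4, 5, 7, 12]
    N4 x:[11/3,4] y:[7,8] z:[3,6] -> miss, prune
    N5 x:[14/3,16/3] y:[-18,-13] z:[1,2] -> miss, prune
    N7 x:[20/3,8] y:[-2,2] z:[-13,-9] -> miss, prune
    N12 x:[16/3,6] y:[-22,-18] z:[-16,-11] -> miss, prune

order=[0, 3, 1, 9, 11, 10, 13, 6, 8, 18, 19, 16, 4, 5, 7, 12]  |boxes|=16  |leaves|=2  hit=P14

== RESULT ==
16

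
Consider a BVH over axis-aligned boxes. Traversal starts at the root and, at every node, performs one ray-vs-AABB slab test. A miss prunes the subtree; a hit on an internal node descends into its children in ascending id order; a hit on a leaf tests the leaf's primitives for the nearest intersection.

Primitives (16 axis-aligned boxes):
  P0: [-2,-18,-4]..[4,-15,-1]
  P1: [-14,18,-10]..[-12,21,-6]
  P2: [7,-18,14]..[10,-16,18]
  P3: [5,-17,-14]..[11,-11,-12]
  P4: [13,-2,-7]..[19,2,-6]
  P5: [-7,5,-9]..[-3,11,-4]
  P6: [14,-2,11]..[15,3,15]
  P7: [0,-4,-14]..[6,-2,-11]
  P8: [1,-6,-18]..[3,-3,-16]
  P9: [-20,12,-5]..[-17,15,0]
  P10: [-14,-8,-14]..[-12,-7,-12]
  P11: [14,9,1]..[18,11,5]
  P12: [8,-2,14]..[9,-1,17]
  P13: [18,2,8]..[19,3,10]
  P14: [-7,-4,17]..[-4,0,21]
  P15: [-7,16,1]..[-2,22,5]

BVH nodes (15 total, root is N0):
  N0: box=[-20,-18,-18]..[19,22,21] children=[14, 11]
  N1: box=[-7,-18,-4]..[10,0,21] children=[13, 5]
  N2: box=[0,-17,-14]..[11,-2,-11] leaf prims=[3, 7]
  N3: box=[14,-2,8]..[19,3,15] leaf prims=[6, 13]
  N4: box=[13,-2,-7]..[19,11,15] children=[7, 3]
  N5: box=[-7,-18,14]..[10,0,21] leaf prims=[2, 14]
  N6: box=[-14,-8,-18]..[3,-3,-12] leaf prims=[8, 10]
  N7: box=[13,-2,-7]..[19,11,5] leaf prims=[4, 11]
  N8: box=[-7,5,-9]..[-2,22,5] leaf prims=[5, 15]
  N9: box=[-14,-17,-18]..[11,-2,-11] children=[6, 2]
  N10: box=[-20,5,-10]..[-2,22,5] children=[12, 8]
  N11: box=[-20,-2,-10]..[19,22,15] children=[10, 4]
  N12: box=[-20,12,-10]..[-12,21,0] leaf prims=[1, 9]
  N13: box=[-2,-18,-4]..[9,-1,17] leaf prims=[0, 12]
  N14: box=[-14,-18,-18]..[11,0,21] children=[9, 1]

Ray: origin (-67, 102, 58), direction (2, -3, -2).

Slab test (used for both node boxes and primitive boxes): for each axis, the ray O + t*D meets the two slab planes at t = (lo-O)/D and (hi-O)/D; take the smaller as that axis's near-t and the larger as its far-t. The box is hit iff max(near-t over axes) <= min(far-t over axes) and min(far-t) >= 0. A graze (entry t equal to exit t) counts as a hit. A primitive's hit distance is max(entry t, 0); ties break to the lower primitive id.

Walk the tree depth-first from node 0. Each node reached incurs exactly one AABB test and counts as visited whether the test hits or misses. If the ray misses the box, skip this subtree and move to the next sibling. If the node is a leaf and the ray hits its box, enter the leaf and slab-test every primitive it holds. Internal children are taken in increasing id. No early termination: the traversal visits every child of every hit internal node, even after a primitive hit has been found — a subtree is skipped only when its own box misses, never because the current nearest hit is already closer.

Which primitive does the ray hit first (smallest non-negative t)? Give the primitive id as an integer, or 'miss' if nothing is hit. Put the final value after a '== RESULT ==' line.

Traverse from the root:
N0 x:[47/2,43] y:[80/3,40] z:[37/2,38] -> hit [80/3,38], descend [11, 14]
  N11 x:[47/2,43] y:[80/3,104/3] z:[43/2,34] -> hit [80/3,34], descend [4, 10]
    N4 x:[40,43] y:[91/3,104/3] z:[43/2,65/2] -> miss, prune
    N10 x:[47/2,65/2] y:[80/3,97/3] z:[53/2,34] -> hit [80/3,97/3], descend [8, 12]
      N8 x:[30,65/2] y:[80/3,97/3] z:[53/2,67/2] -> hit [30,97/3] leaf, test {P5@t=31, P15(miss)}
      N12 x:[47/2,55/2] y:[27,30] z:[29,34] -> miss, prune
  N14 x:[53/2,39] y:[34,40] z:[37/2,38] -> hit [34,38], descend [1, 9]
    N1 x:[30,77/2] y:[34,40] z:[37/2,31] -> miss, prune
    N9 x:[53/2,39] y:[104/3,119/3] z:[69/2,38] -> hit [104/3,38], descend [2, 6]
      N2 x:[67/2,39] y:[104/3,119/3] z:[69/2,36] -> hit [104/3,36] leaf, test {P3(miss), P7@t=104/3}
      N6 x:[53/2,35] y:[35,110/3] z:[35,38] -> hit [35,35] leaf, test {P8(miss), P10(miss)}

Summary -> nodes [0, 11, 4, 10, 8, 12, 14, 1, 9, 2, 6]; box-tests=11; leaf-entries=3; first=P5

== RESULT ==
5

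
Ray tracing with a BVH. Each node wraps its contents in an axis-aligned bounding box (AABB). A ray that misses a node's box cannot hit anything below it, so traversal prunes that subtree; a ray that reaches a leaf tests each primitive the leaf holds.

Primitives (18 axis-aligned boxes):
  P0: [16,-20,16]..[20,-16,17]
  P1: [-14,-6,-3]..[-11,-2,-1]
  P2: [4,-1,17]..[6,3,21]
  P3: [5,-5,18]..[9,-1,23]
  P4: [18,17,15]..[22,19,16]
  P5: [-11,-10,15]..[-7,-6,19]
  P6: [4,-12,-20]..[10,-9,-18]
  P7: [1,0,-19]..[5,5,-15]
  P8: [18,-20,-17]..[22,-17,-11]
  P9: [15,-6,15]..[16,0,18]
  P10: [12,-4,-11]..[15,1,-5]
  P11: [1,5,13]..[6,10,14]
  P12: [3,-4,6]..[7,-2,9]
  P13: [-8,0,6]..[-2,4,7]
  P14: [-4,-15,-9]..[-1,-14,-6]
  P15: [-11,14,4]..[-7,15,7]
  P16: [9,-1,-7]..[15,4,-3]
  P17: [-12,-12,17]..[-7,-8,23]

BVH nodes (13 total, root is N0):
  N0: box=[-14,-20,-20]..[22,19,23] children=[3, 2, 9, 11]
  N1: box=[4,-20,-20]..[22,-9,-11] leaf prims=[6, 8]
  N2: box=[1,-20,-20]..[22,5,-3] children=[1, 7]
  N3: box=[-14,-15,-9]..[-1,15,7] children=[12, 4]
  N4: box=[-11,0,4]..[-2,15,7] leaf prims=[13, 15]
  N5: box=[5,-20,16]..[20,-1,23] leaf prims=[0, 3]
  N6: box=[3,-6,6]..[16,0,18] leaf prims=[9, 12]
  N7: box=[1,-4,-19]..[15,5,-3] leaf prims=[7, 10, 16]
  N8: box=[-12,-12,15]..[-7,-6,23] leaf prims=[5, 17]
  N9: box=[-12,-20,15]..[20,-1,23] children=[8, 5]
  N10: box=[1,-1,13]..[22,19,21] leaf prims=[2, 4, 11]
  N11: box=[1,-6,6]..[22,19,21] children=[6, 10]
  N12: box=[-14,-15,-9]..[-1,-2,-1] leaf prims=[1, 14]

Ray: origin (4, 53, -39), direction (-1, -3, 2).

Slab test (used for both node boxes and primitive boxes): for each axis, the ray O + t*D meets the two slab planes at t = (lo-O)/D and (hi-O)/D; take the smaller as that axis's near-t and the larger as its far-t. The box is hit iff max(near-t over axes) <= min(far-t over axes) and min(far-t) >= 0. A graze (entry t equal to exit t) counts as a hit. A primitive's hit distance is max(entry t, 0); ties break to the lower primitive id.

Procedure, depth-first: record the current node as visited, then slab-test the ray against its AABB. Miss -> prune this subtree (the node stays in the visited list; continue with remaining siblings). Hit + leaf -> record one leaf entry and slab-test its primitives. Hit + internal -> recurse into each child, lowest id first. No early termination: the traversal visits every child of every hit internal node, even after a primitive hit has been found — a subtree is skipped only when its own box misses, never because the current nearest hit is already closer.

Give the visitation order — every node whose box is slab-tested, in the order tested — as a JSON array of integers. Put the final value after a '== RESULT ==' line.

Walk:
N0 x:[-18,18] y:[34/3,73/3] z:[19/2,31] -> hit [34/3,18], descend [2, 3, 9, 11]
  N2 x:[-18,3] y:[16,73/3] z:[19/2,18] -> miss, prune
  N3 x:[5,18] y:[38/3,68/3] z:[15,23] -> hit [15,18], descend [4, 12]
    N4 x:[6,15] y:[38/3,53/3] z:[43/2,23] -> miss, prune
    N12 x:[5,18] y:[55/3,68/3] z:[15,19] -> miss, prune
  N9 x:[-16,16] y:[18,73/3] z:[27,31] -> miss, prune
  N11 x:[-18,3] y:[34/3,59/3] z:[45/2,30] -> miss, prune

Visited [0, 2, 3, 4, 12, 9, 11]. Tests: 7 box, 0 leaf. Nearest: miss.

== RESULT ==
[0, 2, 3, 4, 12, 9, 11]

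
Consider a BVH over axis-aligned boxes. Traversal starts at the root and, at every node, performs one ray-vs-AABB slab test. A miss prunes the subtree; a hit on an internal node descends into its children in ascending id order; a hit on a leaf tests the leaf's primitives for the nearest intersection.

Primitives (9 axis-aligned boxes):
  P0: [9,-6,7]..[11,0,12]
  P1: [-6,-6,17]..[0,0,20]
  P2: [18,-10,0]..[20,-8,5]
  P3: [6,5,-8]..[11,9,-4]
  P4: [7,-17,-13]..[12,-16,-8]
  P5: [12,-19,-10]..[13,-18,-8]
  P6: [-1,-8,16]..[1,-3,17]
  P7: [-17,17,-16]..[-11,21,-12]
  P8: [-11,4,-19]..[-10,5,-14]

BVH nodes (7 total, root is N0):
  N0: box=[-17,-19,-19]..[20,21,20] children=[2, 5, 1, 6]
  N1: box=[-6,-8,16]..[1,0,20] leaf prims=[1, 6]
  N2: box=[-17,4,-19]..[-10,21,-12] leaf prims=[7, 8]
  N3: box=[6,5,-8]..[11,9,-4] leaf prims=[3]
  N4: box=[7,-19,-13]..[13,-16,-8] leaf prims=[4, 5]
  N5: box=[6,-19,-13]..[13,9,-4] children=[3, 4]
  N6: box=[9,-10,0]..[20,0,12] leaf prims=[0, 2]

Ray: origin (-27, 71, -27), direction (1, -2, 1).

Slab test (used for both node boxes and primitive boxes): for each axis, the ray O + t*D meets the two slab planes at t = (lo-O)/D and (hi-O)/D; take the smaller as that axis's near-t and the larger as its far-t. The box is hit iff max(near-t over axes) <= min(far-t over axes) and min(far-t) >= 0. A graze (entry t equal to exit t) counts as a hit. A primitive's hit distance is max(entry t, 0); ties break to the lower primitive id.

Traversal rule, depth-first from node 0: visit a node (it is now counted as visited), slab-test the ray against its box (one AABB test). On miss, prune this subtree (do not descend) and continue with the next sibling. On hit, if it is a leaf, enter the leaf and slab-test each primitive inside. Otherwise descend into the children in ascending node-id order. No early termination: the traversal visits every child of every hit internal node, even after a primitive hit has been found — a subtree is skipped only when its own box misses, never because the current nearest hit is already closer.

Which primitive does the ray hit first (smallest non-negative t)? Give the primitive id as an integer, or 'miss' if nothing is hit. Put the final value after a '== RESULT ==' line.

Traverse from the root:
N0 x:[10,47] y:[25,45] z:[8,47] -> hit [25,45], descend [1, 2, 5, 6]
  N1 x:[21,28] y:[71/2,79/2] z:[43,47] -> miss, prune
  N2 x:[10,17] y:[25,67/2] z:[8,15] -> miss, prune
  N5 x:[33,40] y:[31,45] z:[14,23] -> miss, prune
  N6 x:[36,47] y:[71/2,81/2] z:[27,39] -> hit [36,39] leaf, test {P0@t=36, P2(miss)}

Summary -> nodes [0, 1, 2, 5, 6]; box-tests=5; leaf-entries=1; first=P0

== RESULT ==
0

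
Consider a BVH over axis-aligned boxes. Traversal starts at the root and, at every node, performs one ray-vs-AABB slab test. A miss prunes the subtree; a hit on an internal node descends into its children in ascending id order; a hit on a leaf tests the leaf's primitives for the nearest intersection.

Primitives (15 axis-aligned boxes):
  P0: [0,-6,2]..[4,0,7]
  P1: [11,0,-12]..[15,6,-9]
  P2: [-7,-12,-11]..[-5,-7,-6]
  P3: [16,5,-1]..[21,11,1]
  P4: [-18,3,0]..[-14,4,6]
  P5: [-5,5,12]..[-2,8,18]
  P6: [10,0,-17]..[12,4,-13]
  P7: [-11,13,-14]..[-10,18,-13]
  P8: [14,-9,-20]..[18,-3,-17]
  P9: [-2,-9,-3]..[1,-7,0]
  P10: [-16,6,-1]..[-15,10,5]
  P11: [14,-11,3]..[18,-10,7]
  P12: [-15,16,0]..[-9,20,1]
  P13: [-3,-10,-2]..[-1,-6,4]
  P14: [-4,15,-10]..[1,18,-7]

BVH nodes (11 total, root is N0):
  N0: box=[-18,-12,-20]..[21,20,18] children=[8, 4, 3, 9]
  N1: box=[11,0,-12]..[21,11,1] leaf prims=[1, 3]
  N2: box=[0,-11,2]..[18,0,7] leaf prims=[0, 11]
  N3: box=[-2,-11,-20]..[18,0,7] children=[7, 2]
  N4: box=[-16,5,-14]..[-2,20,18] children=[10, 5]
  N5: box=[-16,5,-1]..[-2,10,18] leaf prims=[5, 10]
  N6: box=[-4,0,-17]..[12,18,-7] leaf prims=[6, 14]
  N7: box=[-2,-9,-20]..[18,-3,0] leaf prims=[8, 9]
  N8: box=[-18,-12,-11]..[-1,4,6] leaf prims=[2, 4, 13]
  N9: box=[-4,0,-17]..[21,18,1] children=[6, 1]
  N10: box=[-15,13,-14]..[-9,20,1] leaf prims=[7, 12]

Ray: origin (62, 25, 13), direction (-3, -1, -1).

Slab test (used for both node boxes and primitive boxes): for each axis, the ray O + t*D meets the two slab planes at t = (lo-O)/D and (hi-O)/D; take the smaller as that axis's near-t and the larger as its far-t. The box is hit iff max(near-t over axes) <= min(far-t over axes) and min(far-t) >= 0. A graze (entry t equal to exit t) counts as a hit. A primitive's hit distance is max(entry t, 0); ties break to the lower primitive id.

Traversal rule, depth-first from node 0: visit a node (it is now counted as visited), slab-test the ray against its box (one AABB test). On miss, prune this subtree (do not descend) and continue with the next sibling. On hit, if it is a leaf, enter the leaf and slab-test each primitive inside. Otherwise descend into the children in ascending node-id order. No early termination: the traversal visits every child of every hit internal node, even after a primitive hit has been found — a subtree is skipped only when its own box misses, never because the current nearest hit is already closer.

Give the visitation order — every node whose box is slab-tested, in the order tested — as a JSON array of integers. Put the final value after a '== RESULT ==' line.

Trace the traversal:
N0 x:[41/3,80/3] y:[5,37] z:[-5,33] -> hit [41/3,80/3], descend [3, 4, 8, 9]
  N3 x:[44/3,64/3] y:[25,36] z:[6,33] -> miss, prune
  N4 x:[64/3,26] y:[5,20] z:[-5,27] -> miss, prune
  N8 x:[21,80/3] y:[21,37] z:[7,24] -> hit [21,24] leaf, test {P2(miss), P4(miss), P13(miss)}
  N9 x:[41/3,22] y:[7,25] z:[12,30] -> hit [41/3,22], descend [1, 6]
    N1 x:[41/3,17] y:[14,25] z:[12,25] -> hit [14,17] leaf, test {P1(miss), P3@t=14}
    N6 x:[50/3,22] y:[7,25] z:[20,30] -> hit [20,22] leaf, test {P6(miss), P14(miss)}

order=[0, 3, 4, 8, 9, 1, 6]  |boxes|=7  |leaves|=3  hit=P3

== RESULT ==
[0, 3, 4, 8, 9, 1, 6]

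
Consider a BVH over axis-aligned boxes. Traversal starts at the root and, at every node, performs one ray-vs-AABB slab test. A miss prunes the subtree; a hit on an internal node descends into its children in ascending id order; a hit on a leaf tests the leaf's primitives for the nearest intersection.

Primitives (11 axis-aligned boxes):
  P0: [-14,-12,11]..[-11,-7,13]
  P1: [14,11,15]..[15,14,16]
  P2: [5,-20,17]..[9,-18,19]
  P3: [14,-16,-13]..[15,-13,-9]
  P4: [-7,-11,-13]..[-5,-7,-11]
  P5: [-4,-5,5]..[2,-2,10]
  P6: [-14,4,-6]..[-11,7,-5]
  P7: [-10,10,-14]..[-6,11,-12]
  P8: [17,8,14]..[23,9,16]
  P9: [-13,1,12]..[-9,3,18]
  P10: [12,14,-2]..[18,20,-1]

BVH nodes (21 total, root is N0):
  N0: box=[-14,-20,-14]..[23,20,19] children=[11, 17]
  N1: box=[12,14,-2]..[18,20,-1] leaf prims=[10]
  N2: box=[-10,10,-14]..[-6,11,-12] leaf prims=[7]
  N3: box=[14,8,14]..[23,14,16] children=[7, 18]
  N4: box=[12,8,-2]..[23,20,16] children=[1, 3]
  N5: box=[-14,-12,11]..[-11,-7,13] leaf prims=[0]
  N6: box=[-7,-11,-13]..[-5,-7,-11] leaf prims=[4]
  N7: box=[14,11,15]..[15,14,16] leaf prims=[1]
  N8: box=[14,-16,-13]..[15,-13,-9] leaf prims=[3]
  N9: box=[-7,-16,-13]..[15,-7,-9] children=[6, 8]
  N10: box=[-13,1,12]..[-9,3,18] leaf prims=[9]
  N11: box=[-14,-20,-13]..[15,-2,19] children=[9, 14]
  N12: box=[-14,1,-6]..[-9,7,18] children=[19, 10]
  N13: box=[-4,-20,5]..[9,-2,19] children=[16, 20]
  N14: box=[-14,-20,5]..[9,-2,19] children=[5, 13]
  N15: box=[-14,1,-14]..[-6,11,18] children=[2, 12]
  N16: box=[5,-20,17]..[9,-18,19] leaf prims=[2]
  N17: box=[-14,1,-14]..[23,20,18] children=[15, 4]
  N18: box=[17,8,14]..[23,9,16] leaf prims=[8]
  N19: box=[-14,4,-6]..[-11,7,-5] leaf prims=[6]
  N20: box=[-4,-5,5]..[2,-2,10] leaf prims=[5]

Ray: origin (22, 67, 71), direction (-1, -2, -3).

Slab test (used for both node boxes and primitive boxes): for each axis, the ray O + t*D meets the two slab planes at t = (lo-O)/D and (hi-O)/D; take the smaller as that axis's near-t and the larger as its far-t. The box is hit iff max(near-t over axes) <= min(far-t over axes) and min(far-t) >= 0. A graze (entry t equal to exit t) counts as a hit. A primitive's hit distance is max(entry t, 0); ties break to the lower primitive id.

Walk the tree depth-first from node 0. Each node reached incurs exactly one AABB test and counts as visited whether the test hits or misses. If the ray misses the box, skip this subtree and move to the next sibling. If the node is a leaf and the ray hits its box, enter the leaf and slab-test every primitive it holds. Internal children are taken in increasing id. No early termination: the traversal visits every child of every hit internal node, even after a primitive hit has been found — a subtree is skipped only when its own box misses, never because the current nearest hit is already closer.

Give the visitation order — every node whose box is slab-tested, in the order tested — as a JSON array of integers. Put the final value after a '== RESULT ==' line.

Trace the traversal:
N0 x:[-1,36] y:[47/2,87/2] z:[52/3,85/3] -> hit [47/2,85/3], descend [11, 17]
  N11 x:[7,36] y:[69/2,87/2] z:[52/3,28] -> miss, prune
  N17 x:[-1,36] y:[47/2,33] z:[53/3,85/3] -> hit [47/2,85/3], descend [4, 15]
    N4 x:[-1,10] y:[47/2,59/2] z:[55/3,73/3] -> miss, prune
    N15 x:[28,36] y:[28,33] z:[53/3,85/3] -> hit [28,85/3], descend [2, 12]
      N2 x:[28,32] y:[28,57/2] z:[83/3,85/3] -> hit [28,85/3] leaf, test {P7@t=28}
      N12 x:[31,36] y:[30,33] z:[53/3,77/3] -> miss, prune

7 AABB tests over nodes [0, 11, 17, 4, 15, 2, 12]; 1 leaf entered; closest P7.

== RESULT ==
[0, 11, 17, 4, 15, 2, 12]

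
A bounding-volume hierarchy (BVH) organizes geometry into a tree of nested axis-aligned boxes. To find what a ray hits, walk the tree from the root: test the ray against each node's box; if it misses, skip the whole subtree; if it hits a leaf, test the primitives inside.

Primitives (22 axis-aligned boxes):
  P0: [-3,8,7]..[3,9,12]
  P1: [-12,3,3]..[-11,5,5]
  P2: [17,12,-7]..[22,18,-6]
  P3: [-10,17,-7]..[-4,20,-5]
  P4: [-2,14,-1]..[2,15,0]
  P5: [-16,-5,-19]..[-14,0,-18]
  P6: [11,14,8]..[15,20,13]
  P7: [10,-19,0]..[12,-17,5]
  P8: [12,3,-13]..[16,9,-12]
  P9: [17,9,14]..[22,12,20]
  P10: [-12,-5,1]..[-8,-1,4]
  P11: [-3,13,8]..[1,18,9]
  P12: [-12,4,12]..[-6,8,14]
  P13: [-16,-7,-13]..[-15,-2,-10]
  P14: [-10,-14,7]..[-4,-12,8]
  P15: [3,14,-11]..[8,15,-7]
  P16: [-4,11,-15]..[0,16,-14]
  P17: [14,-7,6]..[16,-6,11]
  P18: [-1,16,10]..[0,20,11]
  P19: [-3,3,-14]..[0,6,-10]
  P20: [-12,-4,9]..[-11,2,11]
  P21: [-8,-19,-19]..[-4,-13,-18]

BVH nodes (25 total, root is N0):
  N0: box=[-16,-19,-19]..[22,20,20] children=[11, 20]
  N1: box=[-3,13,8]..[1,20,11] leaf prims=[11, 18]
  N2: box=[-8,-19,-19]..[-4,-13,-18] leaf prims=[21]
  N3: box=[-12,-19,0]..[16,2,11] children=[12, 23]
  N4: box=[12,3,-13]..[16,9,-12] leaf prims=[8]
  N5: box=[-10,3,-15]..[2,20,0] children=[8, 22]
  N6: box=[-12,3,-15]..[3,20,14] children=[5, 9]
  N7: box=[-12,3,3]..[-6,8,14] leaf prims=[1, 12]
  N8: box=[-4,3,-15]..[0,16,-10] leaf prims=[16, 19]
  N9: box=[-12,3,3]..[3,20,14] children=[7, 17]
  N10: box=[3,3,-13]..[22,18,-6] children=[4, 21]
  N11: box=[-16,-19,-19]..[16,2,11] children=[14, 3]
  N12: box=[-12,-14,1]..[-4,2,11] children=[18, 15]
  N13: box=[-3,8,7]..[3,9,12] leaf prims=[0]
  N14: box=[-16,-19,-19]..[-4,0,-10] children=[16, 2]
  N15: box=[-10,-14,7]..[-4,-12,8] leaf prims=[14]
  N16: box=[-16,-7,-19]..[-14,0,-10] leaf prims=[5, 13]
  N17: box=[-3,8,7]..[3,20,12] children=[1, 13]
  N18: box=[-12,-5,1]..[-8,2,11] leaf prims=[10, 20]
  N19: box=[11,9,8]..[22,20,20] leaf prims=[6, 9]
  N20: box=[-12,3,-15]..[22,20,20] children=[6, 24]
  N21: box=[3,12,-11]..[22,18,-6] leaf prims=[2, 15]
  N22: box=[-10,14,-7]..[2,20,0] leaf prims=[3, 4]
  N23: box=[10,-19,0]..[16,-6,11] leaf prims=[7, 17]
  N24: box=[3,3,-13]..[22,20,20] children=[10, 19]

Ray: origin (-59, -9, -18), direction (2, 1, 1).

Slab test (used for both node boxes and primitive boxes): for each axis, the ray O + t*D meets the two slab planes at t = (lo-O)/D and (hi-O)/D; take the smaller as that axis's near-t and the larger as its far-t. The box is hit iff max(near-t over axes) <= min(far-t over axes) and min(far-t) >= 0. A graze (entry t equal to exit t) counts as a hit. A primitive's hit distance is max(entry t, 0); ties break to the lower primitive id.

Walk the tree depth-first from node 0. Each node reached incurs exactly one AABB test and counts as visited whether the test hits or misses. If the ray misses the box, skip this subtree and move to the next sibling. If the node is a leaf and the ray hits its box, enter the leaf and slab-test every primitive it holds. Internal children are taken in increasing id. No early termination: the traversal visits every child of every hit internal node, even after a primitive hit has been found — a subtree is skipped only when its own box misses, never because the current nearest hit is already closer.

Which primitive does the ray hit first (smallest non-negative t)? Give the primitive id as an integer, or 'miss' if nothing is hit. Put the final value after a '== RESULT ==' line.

Traverse from the root:
N0 x:[43/2,81/2] y:[-10,29] z:[-1,38] -> hit [43/2,29], descend [11, 20]
  N11 x:[43/2,75/2] y:[-10,11] z:[-1,29] -> miss, prune
  N20 x:[47/2,81/2] y:[12,29] z:[3,38] -> hit [47/2,29], descend [6, 24]
    N6 x:[47/2,31] y:[12,29] z:[3,32] -> hit [47/2,29], descend [5, 9]
      N5 x:[49/2,61/2] y:[12,29] z:[3,18] -> miss, prune
      N9 x:[47/2,31] y:[12,29] z:[21,32] -> hit [47/2,29], descend [7, 17]
        N7 x:[47/2,53/2] y:[12,17] z:[21,32] -> miss, prune
        N17 x:[28,31] y:[17,29] z:[25,30] -> hit [28,29], descend [1, 13]
          N1 x:[28,30] y:[22,29] z:[26,29] -> hit [28,29] leaf, test {P11(miss), P18@t=29}
          N13 x:[28,31] y:[17,18] z:[25,30] -> miss, prune
    N24 x:[31,81/2] y:[12,29] z:[5,38] -> miss, prune

11 AABB tests over nodes [0, 11, 20, 6, 5, 9, 7, 17, 1, 13, 24]; 1 leaf entered; closest P18.

== RESULT ==
18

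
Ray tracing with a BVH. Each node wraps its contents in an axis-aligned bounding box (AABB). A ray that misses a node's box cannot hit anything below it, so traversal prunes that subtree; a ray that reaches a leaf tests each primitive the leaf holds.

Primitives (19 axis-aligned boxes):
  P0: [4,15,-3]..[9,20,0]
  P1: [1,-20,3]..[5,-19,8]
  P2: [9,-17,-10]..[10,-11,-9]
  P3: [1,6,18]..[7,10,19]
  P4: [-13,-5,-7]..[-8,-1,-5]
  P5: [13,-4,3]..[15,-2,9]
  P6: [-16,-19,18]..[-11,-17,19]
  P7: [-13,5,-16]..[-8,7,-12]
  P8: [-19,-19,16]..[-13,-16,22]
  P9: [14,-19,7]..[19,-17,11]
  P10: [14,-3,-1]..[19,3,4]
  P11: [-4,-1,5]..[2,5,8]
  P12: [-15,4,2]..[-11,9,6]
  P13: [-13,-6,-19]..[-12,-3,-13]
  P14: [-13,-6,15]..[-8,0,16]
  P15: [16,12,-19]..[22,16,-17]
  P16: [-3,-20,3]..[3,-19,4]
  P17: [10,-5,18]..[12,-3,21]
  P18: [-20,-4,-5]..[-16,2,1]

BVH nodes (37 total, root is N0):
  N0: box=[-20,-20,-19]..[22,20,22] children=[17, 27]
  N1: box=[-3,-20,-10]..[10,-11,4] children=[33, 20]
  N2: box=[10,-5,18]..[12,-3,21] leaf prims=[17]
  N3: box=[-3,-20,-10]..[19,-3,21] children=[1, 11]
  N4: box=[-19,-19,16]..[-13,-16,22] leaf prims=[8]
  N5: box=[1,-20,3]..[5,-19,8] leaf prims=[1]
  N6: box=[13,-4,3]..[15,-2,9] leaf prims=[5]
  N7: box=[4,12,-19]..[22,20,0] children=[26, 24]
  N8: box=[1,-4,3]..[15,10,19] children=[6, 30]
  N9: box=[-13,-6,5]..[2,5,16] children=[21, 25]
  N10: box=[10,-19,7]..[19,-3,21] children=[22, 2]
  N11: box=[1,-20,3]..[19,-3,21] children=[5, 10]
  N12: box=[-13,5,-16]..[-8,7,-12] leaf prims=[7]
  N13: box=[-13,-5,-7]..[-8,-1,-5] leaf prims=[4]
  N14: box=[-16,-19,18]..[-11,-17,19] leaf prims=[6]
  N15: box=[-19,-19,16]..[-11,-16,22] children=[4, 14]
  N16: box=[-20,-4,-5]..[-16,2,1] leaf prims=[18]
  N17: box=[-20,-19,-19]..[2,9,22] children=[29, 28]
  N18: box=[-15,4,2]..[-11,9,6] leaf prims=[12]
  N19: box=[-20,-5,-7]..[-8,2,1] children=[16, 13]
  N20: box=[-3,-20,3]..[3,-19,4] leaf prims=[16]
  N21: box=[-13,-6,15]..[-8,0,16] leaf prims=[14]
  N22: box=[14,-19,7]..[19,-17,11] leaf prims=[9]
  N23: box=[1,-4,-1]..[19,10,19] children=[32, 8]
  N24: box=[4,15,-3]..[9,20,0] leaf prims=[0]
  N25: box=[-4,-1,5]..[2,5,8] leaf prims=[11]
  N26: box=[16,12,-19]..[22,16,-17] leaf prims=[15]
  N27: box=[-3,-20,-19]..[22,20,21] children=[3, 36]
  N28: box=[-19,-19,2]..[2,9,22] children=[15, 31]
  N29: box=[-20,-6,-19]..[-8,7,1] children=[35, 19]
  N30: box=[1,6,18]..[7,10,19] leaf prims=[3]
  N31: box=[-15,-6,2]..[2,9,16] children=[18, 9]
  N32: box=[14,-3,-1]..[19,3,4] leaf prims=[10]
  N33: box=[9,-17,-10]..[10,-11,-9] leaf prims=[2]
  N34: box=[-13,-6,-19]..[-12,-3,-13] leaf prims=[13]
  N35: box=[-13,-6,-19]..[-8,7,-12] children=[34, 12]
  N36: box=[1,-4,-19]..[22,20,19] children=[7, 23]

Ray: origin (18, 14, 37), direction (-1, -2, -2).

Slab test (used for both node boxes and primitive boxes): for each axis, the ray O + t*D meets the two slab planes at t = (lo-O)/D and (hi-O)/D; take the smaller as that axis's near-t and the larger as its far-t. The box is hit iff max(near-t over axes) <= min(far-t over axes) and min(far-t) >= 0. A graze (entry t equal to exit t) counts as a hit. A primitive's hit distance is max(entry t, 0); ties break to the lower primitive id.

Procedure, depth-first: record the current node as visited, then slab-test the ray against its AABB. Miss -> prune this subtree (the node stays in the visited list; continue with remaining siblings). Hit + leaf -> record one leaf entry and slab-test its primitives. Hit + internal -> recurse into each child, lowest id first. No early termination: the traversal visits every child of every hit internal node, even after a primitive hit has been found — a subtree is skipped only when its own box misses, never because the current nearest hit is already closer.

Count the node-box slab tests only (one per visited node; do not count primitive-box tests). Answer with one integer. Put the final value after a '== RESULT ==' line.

Traverse from the root:
N0 x:[-4,38] y:[-3,17] z:[15/2,28] -> hit [15/2,17], descend [17, 27]
  N17 x:[16,38] y:[5/2,33/2] z:[15/2,28] -> hit [16,33/2], descend [28, 29]
    N28 x:[16,37] y:[5/2,33/2] z:[15/2,35/2] -> hit [16,33/2], descend [15, 31]
      N15 x:[29,37] y:[15,33/2] z:[15/2,21/2] -> miss, prune
      N31 x:[16,33] y:[5/2,10] z:[21/2,35/2] -> miss, prune
    N29 x:[26,38] y:[7/2,10] z:[18,28] -> miss, prune
  N27 x:[-4,21] y:[-3,17] z:[8,28] -> hit [8,17], descend [3, 36]
    N3 x:[-1,21] y:[17/2,17] z:[8,47/2] -> hit [17/2,17], descend [1, 11]
      N1 x:[8,21] y:[25/2,17] z:[33/2,47/2] -> hit [33/2,17], descend [20, 33]
        N20 x:[15,21] y:[33/2,17] z:[33/2,17] -> hit [33/2,17] leaf, test {P16@t=33/2}
        N33 x:[8,9] y:[25/2,31/2] z:[23,47/2] -> miss, prune
      N11 x:[-1,17] y:[17/2,17] z:[8,17] -> hit [17/2,17], descend [5, 10]
        N5 x:[13,17] y:[33/2,17] z:[29/2,17] -> hit [33/2,17] leaf, test {P1@t=33/2}
        N10 x:[-1,8] y:[17/2,33/2] z:[8,15] -> miss, prune
    N36 x:[-4,17] y:[-3,9] z:[9,28] -> hit [9,9], descend [7, 23]
      N7 x:[-4,14] y:[-3,1] z:[37/2,28] -> miss, prune
      N23 x:[-1,17] y:[2,9] z:[9,19] -> hit [9,9], descend [8, 32]
        N8 x:[3,17] y:[2,9] z:[9,17] -> hit [9,9], descend [6, 30]
          N6 x:[3,5] y:[8,9] z:[14,17] -> miss, prune
          N30 x:[11,17] y:[2,4] z:[9,19/2] -> miss, prune
        N32 x:[-1,4] y:[11/2,17/2] z:[33/2,19] -> miss, prune

21 AABB tests over nodes [0, 17, 28, 15, 31, 29, 27, 3, 1, 20, 33, 11, 5, 10, 36, 7, 23, 8, 6, 30, 32]; 2 leaves entered; closest P1.

== RESULT ==
21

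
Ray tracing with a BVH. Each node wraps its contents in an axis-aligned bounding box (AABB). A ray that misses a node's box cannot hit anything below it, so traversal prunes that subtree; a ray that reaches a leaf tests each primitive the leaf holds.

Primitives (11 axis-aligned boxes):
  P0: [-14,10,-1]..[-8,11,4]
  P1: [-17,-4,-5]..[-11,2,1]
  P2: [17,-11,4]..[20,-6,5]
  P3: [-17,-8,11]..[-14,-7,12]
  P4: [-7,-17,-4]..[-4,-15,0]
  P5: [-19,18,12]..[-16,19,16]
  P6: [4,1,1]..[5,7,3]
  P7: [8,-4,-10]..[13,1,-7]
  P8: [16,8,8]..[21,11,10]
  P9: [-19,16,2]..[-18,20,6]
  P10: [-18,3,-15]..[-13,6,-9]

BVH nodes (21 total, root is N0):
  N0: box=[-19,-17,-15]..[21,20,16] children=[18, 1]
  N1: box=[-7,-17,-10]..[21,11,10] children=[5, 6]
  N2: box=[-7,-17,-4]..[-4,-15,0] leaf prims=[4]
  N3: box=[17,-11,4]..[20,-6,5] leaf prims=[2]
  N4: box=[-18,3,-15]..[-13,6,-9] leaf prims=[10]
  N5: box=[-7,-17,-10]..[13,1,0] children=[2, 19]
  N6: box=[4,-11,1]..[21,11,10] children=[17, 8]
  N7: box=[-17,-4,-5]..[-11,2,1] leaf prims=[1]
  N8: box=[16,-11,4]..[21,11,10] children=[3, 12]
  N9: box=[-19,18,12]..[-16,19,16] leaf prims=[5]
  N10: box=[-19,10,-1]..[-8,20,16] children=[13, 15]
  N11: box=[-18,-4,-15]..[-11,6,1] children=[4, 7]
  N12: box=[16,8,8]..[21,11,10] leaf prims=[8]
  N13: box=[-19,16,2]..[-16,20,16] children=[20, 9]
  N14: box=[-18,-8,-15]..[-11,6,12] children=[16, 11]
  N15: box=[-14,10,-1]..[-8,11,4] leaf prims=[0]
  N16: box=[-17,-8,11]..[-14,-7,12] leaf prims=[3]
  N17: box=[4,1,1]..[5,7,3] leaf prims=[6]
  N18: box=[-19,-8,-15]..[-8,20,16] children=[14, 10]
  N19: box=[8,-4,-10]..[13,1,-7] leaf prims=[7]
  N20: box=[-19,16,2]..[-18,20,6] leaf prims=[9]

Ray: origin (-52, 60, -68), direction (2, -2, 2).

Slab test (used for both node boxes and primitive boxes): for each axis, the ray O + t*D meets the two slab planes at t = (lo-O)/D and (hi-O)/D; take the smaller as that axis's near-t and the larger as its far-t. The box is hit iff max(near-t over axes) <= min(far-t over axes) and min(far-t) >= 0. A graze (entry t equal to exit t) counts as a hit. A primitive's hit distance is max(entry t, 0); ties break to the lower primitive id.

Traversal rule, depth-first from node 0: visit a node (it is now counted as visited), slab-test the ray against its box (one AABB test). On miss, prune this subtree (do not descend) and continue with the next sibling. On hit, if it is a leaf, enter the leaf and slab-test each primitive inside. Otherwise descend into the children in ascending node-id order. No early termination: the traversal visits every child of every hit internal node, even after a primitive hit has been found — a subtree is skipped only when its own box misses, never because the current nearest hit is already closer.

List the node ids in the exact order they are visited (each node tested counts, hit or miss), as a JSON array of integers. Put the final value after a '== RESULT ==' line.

Trace the traversal:
N0 x:[33/2,73/2] y:[20,77/2] z:[53/2,42] -> hit [53/2,73/2], descend [1, 18]
  N1 x:[45/2,73/2] y:[49/2,77/2] z:[29,39] -> hit [29,73/2], descend [5, 6]
    N5 x:[45/2,65/2] y:[59/2,77/2] z:[29,34] -> hit [59/2,65/2], descend [2, 19]
      N2 x:[45/2,24] y:[75/2,77/2] z:[32,34] -> miss, prune
      N19 x:[30,65/2] y:[59/2,32] z:[29,61/2] -> hit [30,61/2] leaf, test {P7@t=30}
    N6 x:[28,73/2] y:[49/2,71/2] z:[69/2,39] -> hit [69/2,71/2], descend [8, 17]
      N8 x:[34,73/2] y:[49/2,71/2] z:[36,39] -> miss, prune
      N17 x:[28,57/2] y:[53/2,59/2] z:[69/2,71/2] -> miss, prune
  N18 x:[33/2,22] y:[20,34] z:[53/2,42] -> miss, prune

9 AABB tests over nodes [0, 1, 5, 2, 19, 6, 8, 17, 18]; 1 leaf entered; closest P7.

== RESULT ==
[0, 1, 5, 2, 19, 6, 8, 17, 18]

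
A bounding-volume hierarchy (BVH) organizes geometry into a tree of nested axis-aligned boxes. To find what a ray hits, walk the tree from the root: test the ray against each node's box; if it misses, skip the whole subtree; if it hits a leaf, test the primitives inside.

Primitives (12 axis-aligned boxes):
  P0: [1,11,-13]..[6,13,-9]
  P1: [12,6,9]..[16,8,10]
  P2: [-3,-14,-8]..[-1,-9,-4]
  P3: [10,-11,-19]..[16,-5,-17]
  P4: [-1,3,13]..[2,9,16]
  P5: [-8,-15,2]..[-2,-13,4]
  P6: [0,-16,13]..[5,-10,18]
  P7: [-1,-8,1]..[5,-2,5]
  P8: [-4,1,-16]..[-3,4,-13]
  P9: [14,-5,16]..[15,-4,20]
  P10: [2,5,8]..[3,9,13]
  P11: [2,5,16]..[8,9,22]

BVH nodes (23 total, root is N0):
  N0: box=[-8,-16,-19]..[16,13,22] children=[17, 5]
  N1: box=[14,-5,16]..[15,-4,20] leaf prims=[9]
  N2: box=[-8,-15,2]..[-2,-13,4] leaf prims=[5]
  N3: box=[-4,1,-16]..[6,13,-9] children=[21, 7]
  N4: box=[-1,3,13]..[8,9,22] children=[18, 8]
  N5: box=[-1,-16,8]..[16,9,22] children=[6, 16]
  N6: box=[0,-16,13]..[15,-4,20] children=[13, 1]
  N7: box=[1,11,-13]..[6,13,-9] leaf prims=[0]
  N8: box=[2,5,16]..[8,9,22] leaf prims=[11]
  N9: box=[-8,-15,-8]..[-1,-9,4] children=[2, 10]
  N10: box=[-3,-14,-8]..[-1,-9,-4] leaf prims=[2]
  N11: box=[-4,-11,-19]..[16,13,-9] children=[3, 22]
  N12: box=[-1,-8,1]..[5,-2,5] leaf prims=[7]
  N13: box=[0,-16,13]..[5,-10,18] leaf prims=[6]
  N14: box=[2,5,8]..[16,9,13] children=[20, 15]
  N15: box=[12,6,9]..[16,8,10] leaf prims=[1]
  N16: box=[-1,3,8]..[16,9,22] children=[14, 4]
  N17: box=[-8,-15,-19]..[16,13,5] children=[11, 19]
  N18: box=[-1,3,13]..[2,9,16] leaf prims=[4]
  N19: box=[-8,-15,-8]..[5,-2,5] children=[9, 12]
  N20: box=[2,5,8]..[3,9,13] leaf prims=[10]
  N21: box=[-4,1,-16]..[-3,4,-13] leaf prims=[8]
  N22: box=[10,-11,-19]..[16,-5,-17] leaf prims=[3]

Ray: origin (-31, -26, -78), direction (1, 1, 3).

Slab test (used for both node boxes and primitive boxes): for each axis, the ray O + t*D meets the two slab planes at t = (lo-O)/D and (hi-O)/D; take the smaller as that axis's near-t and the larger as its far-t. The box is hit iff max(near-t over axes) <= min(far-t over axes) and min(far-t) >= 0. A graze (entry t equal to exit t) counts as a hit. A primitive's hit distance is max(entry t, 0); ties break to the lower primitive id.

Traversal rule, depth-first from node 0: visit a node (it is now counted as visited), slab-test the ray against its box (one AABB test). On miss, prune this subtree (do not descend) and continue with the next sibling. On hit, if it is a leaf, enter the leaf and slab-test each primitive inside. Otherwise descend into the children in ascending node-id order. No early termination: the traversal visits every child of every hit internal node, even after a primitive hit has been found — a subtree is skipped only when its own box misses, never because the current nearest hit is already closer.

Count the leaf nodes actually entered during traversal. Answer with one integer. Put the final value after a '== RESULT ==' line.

Traverse from the root:
N0 x:[23,47] y:[10,39] z:[59/3,100/3] -> hit [23,100/3], descend [5, 17]
  N5 x:[30,47] y:[10,35] z:[86/3,100/3] -> hit [30,100/3], descend [6, 16]
    N6 x:[31,46] y:[10,22] z:[91/3,98/3] -> miss, prune
    N16 x:[30,47] y:[29,35] z:[86/3,100/3] -> hit [30,100/3], descend [4, 14]
      N4 x:[30,39] y:[29,35] z:[91/3,100/3] -> hit [91/3,100/3], descend [8, 18]
        N8 x:[33,39] y:[31,35] z:[94/3,100/3] -> hit [33,100/3] leaf, test {P11@t=33}
        N18 x:[30,33] y:[29,35] z:[91/3,94/3] -> hit [91/3,94/3] leaf, test {P4@t=91/3}
      N14 x:[33,47] y:[31,35] z:[86/3,91/3] -> miss, prune
  N17 x:[23,47] y:[11,39] z:[59/3,83/3] -> hit [23,83/3], descend [11, 19]
    N11 x:[27,47] y:[15,39] z:[59/3,23] -> miss, prune
    N19 x:[23,36] y:[11,24] z:[70/3,83/3] -> hit [70/3,24], descend [9, 12]
      N9 x:[23,30] y:[11,17] z:[70/3,82/3] -> miss, prune
      N12 x:[30,36] y:[18,24] z:[79/3,83/3] -> miss, prune

Summary -> nodes [0, 5, 6, 16, 4, 8, 18, 14, 17, 11, 19, 9, 12]; box-tests=13; leaf-entries=2; first=P4

== RESULT ==
2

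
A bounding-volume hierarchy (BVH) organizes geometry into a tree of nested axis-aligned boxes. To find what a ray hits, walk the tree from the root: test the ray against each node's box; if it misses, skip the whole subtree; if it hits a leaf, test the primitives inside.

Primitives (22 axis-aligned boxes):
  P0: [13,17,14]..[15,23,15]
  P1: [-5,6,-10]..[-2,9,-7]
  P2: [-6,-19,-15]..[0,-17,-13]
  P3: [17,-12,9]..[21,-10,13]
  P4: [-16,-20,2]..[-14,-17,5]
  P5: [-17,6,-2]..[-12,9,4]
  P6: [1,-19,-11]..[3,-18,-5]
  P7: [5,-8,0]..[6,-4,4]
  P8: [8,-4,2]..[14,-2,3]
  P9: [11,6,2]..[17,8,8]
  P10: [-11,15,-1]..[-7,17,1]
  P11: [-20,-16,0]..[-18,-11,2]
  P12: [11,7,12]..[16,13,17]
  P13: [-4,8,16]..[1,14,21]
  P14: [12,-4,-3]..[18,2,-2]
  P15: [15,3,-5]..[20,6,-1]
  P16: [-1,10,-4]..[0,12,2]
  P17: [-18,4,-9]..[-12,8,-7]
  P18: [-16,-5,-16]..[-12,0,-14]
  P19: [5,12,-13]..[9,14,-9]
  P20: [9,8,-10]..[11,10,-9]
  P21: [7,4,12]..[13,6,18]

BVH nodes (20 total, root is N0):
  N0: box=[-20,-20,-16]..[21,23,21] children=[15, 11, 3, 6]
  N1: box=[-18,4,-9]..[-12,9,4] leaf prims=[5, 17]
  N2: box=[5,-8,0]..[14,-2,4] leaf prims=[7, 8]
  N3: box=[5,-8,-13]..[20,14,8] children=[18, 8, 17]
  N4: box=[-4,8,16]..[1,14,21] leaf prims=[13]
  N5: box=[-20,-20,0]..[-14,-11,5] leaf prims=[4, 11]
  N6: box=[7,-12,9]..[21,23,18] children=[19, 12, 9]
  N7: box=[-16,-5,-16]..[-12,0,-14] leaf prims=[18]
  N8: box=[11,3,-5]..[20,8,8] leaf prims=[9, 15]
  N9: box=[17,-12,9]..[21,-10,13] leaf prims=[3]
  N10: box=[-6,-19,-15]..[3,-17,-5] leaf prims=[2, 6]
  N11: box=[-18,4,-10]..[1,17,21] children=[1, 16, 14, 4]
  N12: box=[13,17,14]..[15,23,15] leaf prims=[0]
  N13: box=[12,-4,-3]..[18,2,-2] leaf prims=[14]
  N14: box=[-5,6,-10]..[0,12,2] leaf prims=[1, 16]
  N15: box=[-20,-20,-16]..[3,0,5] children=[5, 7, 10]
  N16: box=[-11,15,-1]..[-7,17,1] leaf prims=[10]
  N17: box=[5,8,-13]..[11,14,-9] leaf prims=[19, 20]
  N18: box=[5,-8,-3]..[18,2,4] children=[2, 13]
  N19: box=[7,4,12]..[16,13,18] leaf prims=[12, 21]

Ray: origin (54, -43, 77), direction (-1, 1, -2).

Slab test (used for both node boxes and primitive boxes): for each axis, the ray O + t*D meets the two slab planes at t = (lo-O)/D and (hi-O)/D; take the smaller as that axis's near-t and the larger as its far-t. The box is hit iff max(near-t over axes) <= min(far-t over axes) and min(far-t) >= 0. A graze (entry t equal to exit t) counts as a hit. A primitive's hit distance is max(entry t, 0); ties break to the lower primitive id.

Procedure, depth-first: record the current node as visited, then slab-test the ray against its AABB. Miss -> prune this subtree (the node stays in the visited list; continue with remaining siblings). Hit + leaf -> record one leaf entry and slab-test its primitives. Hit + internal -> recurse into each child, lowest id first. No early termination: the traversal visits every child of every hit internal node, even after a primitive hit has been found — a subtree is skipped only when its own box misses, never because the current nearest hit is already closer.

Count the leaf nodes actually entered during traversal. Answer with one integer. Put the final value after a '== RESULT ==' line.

Traverse from the root:
N0 x:[33,74] y:[23,66] z:[28,93/2] -> hit [33,93/2], descend [3, 6, 11, 15]
  N3 x:[34,49] y:[35,57] z:[69/2,45] -> hit [35,45], descend [8, 17, 18]
    N8 x:[34,43] y:[46,51] z:[69/2,41] -> miss, prune
    N17 x:[43,49] y:[51,57] z:[43,45] -> miss, prune
    N18 x:[36,49] y:[35,45] z:[73/2,40] -> hit [73/2,40], descend [2, 13]
      N2 x:[40,49] y:[35,41] z:[73/2,77/2] -> miss, prune
      N13 x:[36,42] y:[39,45] z:[79/2,40] -> hit [79/2,40] leaf, test {P14@t=79/2}
  N6 x:[33,47] y:[31,66] z:[59/2,34] -> hit [33,34], descend [9, 12, 19]
    N9 x:[33,37] y:[31,33] z:[32,34] -> hit [33,33] leaf, test {P3@t=33}
    N12 x:[39,41] y:[60,66] z:[31,63/2] -> miss, prune
    N19 x:[38,47] y:[47,56] z:[59/2,65/2] -> miss, prune
  N11 x:[53,72] y:[47,60] z:[28,87/2] -> miss, prune
  N15 x:[51,74] y:[23,43] z:[36,93/2] -> miss, prune

13 AABB tests over nodes [0, 3, 8, 17, 18, 2, 13, 6, 9, 12, 19, 11, 15]; 2 leaves entered; closest P3.

== RESULT ==
2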